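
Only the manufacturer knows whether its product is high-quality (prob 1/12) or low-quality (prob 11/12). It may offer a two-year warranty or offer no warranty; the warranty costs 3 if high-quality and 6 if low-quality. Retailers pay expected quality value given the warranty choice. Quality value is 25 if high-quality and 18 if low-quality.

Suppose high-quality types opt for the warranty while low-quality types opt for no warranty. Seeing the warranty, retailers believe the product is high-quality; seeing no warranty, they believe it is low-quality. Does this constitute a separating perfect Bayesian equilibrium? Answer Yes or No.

No

Under these beliefs, the warranty earns price 25 and no warranty earns price 18.
high-quality: the warranty nets 25 − 3 = 22; no warranty nets 18. high-quality prefers the warranty.
low-quality: the warranty nets 25 − 6 = 19; no warranty nets 18. low-quality would deviate to the warranty.
low-quality has a profitable deviation, so the profile is not an equilibrium.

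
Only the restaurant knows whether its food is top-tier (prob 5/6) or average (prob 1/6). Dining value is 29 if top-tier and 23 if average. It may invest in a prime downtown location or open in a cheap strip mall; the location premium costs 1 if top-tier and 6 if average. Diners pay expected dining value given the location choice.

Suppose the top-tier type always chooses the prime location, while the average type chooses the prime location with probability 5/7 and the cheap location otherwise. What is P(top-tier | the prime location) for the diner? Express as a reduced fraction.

7/8

P(the prime location) = (5/6)·1 + (1/6)·(5/7) = 20/21.
By Bayes' rule, P(top-tier | the prime location) = (5/6) / (20/21) = 7/8.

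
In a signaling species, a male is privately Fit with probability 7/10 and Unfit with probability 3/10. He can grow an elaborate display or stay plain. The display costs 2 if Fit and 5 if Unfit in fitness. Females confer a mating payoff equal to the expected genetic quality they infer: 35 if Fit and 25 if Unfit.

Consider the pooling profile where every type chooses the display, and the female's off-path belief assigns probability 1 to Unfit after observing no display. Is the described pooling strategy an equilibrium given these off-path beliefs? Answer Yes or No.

Yes

On path, the female holds the prior and pays 7/10·35 + 3/10·25 = 32. Off path (no display), believing Unfit, it pays 25.
Fit: the display nets 32 − 2 = 30; no display nets 25. Fit stays.
Unfit: the display nets 32 − 5 = 27; no display nets 25. Unfit stays.
No type deviates, so pooling is sustained.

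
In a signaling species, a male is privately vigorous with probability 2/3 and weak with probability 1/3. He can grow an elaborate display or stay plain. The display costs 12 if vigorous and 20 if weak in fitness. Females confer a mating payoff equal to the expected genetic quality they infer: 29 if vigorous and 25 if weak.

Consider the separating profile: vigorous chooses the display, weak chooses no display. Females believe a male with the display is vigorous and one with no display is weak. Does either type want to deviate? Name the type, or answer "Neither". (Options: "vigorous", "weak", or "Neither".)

vigorous

The display pays 29; no display pays 25.
vigorous: assigned the display, nets 29 − 12 = 17; deviating to no display nets 25.
weak: assigned no display, nets 25; deviating to the display nets 29 − 20 = 9.
The vigorous type gains 8 by deviating.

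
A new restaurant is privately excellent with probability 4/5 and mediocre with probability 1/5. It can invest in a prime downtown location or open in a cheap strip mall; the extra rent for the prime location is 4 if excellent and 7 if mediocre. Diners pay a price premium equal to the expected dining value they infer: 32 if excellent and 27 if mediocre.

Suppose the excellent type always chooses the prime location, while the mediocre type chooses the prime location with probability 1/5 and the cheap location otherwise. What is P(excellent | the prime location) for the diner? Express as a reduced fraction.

20/21

P(the prime location) = (4/5)·1 + (1/5)·(1/5) = 21/25.
By Bayes' rule, P(excellent | the prime location) = (4/5) / (21/25) = 20/21.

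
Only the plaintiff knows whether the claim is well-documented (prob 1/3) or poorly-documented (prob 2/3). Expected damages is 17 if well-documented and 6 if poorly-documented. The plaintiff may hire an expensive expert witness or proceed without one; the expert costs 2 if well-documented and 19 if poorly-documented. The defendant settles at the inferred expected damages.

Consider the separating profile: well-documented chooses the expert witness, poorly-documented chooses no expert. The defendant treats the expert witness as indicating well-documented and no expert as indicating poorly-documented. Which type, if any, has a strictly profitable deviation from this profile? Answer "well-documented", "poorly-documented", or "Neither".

Neither

The expert witness pays 17; no expert pays 6.
well-documented: assigned the expert witness, nets 17 − 2 = 15; deviating to no expert nets 6.
poorly-documented: assigned no expert, nets 6; deviating to the expert witness nets 17 − 19 = -2.
Both types strictly prefer their assigned action; no profitable deviation.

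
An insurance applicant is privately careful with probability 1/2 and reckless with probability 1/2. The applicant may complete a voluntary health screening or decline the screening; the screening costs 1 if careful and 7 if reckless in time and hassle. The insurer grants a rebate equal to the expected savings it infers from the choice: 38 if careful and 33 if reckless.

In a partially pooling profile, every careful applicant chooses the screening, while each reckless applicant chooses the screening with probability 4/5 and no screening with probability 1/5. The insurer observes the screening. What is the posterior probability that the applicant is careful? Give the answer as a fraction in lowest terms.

P(the screening) = (1/2)·1 + (1/2)·(4/5) = 9/10.
By Bayes' rule, P(careful | the screening) = (1/2) / (9/10) = 5/9.

5/9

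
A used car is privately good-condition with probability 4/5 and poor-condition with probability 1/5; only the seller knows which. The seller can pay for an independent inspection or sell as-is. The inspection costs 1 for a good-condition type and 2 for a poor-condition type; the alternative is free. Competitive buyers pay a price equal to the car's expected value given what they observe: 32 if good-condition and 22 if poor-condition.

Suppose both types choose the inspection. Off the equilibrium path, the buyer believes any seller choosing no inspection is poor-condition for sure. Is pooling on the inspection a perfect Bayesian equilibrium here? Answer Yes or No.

Yes

On path, the buyer holds the prior and pays 4/5·32 + 1/5·22 = 30. Off path (no inspection), believing poor-condition, it pays 22.
good-condition: the inspection nets 30 − 1 = 29; no inspection nets 22. good-condition stays.
poor-condition: the inspection nets 30 − 2 = 28; no inspection nets 22. poor-condition stays.
No type deviates, so pooling is sustained.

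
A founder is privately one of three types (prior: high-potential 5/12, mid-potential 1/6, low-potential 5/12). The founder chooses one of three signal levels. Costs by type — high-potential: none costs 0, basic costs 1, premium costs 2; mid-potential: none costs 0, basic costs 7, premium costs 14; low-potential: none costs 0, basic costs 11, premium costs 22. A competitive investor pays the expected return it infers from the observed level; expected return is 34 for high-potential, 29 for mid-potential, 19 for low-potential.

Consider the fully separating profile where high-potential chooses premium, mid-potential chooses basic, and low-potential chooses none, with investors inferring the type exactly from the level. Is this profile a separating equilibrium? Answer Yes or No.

Yes

Separating valuations: premium → 34, basic → 29, none → 19.
high-potential (assigned premium): none: 19 − 0 = 19; basic: 29 − 1 = 28; premium: 34 − 2 = 32. high-potential stays.
mid-potential (assigned basic): none: 19 − 0 = 19; basic: 29 − 7 = 22; premium: 34 − 14 = 20. mid-potential stays.
low-potential (assigned none): none: 19 − 0 = 19; basic: 29 − 11 = 18; premium: 34 − 22 = 12. low-potential stays.
Every type prefers its assigned level; separation holds.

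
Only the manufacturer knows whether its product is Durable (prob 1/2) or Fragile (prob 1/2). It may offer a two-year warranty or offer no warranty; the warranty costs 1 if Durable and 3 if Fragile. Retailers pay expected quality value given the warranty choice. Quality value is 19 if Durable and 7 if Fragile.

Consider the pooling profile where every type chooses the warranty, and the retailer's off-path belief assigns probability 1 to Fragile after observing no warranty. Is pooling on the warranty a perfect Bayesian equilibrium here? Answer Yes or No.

Yes

On path, the retailer holds the prior and pays 1/2·19 + 1/2·7 = 13. Off path (no warranty), believing Fragile, it pays 7.
Durable: the warranty nets 13 − 1 = 12; no warranty nets 7. Durable stays.
Fragile: the warranty nets 13 − 3 = 10; no warranty nets 7. Fragile stays.
No type deviates, so pooling is sustained.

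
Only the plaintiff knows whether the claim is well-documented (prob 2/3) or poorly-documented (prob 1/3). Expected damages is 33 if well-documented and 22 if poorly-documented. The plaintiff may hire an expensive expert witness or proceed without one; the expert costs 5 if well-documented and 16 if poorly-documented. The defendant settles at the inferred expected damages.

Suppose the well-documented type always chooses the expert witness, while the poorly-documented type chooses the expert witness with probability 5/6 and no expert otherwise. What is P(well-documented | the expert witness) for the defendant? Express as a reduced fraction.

12/17

P(the expert witness) = (2/3)·1 + (1/3)·(5/6) = 17/18.
By Bayes' rule, P(well-documented | the expert witness) = (2/3) / (17/18) = 12/17.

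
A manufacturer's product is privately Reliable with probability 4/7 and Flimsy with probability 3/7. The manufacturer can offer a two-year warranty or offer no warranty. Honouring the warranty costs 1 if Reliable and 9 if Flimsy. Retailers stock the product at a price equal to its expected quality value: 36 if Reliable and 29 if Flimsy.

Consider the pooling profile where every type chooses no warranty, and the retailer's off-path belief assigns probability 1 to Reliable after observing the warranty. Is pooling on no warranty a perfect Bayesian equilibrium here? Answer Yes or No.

On path, the retailer holds the prior and pays 4/7·36 + 3/7·29 = 33. Off path (the warranty), believing Reliable, it pays 36.
Reliable: no warranty nets 33; the warranty nets 36 − 1 = 35. Reliable would deviate.
Flimsy: no warranty nets 33; the warranty nets 36 − 9 = 27. Flimsy stays.
A type deviates, so pooling fails.

No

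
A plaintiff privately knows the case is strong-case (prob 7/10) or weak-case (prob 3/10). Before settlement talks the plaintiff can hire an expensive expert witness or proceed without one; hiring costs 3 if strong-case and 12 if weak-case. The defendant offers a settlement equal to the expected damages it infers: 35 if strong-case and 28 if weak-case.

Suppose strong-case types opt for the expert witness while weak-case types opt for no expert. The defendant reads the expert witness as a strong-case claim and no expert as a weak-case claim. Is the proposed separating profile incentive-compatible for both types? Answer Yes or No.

Yes

Under these beliefs, the expert witness earns settlement 35 and no expert earns settlement 28.
strong-case: the expert witness nets 35 − 3 = 32; no expert nets 28. strong-case prefers the expert witness.
weak-case: the expert witness nets 35 − 12 = 23; no expert nets 28. weak-case prefers no expert.
Neither type deviates, so the separating profile is an equilibrium.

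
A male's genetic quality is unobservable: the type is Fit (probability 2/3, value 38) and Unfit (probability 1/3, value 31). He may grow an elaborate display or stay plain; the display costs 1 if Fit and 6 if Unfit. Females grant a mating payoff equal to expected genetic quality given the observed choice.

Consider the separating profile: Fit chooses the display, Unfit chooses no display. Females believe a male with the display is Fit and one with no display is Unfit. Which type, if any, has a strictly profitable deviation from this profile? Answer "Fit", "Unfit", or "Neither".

The display pays 38; no display pays 31.
Fit: assigned the display, nets 38 − 1 = 37; deviating to no display nets 31.
Unfit: assigned no display, nets 31; deviating to the display nets 38 − 6 = 32.
The Unfit type gains 1 by deviating.

Unfit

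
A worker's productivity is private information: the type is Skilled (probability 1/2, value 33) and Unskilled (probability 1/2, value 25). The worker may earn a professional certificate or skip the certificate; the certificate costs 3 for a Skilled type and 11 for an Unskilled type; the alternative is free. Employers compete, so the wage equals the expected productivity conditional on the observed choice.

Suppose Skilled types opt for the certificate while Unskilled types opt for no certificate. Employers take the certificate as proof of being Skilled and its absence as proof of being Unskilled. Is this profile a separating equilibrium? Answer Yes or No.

Yes

Under these beliefs, the certificate earns wage 33 and no certificate earns wage 25.
Skilled: the certificate nets 33 − 3 = 30; no certificate nets 25. Skilled prefers the certificate.
Unskilled: the certificate nets 33 − 11 = 22; no certificate nets 25. Unskilled prefers no certificate.
Neither type deviates, so the separating profile is an equilibrium.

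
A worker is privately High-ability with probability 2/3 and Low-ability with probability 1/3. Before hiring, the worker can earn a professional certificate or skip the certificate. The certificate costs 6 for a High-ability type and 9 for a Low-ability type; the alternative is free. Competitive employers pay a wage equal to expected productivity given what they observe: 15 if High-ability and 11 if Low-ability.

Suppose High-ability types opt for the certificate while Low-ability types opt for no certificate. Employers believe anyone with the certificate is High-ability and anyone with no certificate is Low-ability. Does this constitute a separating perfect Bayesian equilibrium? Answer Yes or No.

Under these beliefs, the certificate earns wage 15 and no certificate earns wage 11.
High-ability: the certificate nets 15 − 6 = 9; no certificate nets 11. High-ability would deviate to no certificate.
Low-ability: the certificate nets 15 − 9 = 6; no certificate nets 11. Low-ability prefers no certificate.
High-ability has a profitable deviation, so the profile is not an equilibrium.

No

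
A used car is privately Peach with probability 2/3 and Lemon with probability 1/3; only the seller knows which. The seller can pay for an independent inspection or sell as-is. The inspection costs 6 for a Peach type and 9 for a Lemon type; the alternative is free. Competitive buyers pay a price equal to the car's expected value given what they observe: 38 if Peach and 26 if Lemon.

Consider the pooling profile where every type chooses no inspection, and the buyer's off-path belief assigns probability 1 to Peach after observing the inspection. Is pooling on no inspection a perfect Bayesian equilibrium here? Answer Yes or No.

Yes

On path, the buyer holds the prior and pays 2/3·38 + 1/3·26 = 34. Off path (the inspection), believing Peach, it pays 38.
Peach: no inspection nets 34; the inspection nets 38 − 6 = 32. Peach stays.
Lemon: no inspection nets 34; the inspection nets 38 − 9 = 29. Lemon stays.
No type deviates, so pooling is sustained.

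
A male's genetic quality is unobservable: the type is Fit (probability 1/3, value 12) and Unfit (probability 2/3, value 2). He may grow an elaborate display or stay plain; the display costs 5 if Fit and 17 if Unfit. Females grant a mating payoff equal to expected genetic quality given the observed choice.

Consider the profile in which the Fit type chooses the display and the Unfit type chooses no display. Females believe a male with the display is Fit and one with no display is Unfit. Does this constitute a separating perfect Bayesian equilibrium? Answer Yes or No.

Yes

Under these beliefs, the display earns mating payoff 12 and no display earns mating payoff 2.
Fit: the display nets 12 − 5 = 7; no display nets 2. Fit prefers the display.
Unfit: the display nets 12 − 17 = -5; no display nets 2. Unfit prefers no display.
Neither type deviates, so the separating profile is an equilibrium.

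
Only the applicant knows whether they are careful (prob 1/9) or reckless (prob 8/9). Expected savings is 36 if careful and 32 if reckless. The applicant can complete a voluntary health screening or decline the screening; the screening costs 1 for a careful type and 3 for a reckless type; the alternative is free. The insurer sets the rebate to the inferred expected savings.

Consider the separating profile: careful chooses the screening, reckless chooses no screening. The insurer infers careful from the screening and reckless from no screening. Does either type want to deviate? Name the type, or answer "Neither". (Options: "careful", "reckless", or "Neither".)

The screening pays 36; no screening pays 32.
careful: assigned the screening, nets 36 − 1 = 35; deviating to no screening nets 32.
reckless: assigned no screening, nets 32; deviating to the screening nets 36 − 3 = 33.
The reckless type gains 1 by deviating.

reckless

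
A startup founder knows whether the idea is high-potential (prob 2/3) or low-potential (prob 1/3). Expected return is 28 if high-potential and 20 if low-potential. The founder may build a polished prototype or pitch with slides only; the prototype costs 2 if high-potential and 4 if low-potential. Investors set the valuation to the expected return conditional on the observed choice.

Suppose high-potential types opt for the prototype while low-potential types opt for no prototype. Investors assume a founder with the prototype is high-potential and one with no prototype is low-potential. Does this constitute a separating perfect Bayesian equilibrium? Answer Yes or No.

No

Under these beliefs, the prototype earns valuation 28 and no prototype earns valuation 20.
high-potential: the prototype nets 28 − 2 = 26; no prototype nets 20. high-potential prefers the prototype.
low-potential: the prototype nets 28 − 4 = 24; no prototype nets 20. low-potential would deviate to the prototype.
low-potential has a profitable deviation, so the profile is not an equilibrium.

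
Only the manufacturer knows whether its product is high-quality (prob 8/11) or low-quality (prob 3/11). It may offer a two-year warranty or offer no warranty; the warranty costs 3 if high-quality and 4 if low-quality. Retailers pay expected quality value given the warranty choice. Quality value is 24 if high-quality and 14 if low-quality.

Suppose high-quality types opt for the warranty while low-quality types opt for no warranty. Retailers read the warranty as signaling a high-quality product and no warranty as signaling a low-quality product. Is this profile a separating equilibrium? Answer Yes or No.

Under these beliefs, the warranty earns price 24 and no warranty earns price 14.
high-quality: the warranty nets 24 − 3 = 21; no warranty nets 14. high-quality prefers the warranty.
low-quality: the warranty nets 24 − 4 = 20; no warranty nets 14. low-quality would deviate to the warranty.
low-quality has a profitable deviation, so the profile is not an equilibrium.

No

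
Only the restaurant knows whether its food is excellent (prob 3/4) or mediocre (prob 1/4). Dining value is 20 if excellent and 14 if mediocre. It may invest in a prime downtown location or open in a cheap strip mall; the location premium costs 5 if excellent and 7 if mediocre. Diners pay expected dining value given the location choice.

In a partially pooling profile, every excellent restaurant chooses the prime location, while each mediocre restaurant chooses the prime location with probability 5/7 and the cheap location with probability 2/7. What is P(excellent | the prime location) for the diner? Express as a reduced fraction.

P(the prime location) = (3/4)·1 + (1/4)·(5/7) = 13/14.
By Bayes' rule, P(excellent | the prime location) = (3/4) / (13/14) = 21/26.

21/26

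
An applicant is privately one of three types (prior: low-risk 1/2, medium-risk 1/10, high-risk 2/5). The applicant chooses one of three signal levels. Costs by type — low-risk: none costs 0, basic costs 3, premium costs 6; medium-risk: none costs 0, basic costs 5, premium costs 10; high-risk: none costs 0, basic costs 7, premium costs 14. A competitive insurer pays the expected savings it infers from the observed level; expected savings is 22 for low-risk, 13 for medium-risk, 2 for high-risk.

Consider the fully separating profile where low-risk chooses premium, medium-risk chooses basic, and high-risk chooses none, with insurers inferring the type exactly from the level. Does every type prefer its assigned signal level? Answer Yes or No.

Separating rebates: premium → 22, basic → 13, none → 2.
low-risk (assigned premium): none: 2 − 0 = 2; basic: 13 − 3 = 10; premium: 22 − 6 = 16. low-risk stays.
medium-risk (assigned basic): none: 2 − 0 = 2; basic: 13 − 5 = 8; premium: 22 − 10 = 12. medium-risk prefers premium.
high-risk (assigned none): none: 2 − 0 = 2; basic: 13 − 7 = 6; premium: 22 − 14 = 8. high-risk prefers premium.
At least one type deviates; the separating profile fails.

No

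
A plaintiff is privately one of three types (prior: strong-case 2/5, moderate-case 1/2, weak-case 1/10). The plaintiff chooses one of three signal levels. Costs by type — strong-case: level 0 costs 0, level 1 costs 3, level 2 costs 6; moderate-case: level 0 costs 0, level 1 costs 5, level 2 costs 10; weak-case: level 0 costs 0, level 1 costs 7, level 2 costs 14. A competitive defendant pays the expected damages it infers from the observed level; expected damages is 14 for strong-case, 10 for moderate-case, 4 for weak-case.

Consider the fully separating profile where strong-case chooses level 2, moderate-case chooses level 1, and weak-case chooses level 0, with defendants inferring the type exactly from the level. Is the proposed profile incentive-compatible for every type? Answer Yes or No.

Separating settlements: level 2 → 14, level 1 → 10, level 0 → 4.
strong-case (assigned level 2): level 0: 4 − 0 = 4; level 1: 10 − 3 = 7; level 2: 14 − 6 = 8. strong-case stays.
moderate-case (assigned level 1): level 0: 4 − 0 = 4; level 1: 10 − 5 = 5; level 2: 14 − 10 = 4. moderate-case stays.
weak-case (assigned level 0): level 0: 4 − 0 = 4; level 1: 10 − 7 = 3; level 2: 14 − 14 = 0. weak-case stays.
Every type prefers its assigned level; separation holds.

Yes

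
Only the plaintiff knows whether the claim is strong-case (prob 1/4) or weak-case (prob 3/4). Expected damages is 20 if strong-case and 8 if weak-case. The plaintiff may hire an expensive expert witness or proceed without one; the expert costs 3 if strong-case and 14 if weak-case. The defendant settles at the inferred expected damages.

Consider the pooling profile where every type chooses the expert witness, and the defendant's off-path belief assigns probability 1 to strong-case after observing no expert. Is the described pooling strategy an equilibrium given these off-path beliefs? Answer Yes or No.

On path, the defendant holds the prior and pays 1/4·20 + 3/4·8 = 11. Off path (no expert), believing strong-case, it pays 20.
strong-case: the expert witness nets 11 − 3 = 8; no expert nets 20. strong-case would deviate.
weak-case: the expert witness nets 11 − 14 = -3; no expert nets 20. weak-case would deviate.
A type deviates, so pooling fails.

No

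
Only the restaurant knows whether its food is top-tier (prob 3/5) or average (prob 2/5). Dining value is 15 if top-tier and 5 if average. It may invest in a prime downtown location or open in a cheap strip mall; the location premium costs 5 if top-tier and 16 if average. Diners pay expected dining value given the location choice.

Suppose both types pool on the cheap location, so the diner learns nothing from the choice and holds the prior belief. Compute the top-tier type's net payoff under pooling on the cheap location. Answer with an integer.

11

Pooled price premium = 3/5·15 + 2/5·5 = 11.
top-tier pays no cost for the cheap location, so net payoff = 11.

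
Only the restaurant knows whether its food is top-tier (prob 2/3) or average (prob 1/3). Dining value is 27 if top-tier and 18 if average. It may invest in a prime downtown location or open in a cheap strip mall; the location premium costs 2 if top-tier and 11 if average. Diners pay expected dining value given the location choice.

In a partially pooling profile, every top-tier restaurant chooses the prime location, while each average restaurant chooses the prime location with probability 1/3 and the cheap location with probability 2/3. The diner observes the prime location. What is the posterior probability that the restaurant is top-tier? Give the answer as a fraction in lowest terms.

6/7

P(the prime location) = (2/3)·1 + (1/3)·(1/3) = 7/9.
By Bayes' rule, P(top-tier | the prime location) = (2/3) / (7/9) = 6/7.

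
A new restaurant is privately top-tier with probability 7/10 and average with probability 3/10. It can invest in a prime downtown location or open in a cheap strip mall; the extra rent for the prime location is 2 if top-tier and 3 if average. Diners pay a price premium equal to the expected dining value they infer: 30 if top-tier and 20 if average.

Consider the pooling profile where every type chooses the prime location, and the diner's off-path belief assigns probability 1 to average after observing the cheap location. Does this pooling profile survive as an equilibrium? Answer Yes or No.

On path, the diner holds the prior and pays 7/10·30 + 3/10·20 = 27. Off path (the cheap location), believing average, it pays 20.
top-tier: the prime location nets 27 − 2 = 25; the cheap location nets 20. top-tier stays.
average: the prime location nets 27 − 3 = 24; the cheap location nets 20. average stays.
No type deviates, so pooling is sustained.

Yes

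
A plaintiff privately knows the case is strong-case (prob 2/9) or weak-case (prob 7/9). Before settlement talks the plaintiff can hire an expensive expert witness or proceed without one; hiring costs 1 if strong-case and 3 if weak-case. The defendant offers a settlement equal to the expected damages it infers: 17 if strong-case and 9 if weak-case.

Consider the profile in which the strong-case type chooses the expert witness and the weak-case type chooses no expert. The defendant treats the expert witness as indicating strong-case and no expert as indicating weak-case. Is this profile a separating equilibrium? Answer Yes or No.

Under these beliefs, the expert witness earns settlement 17 and no expert earns settlement 9.
strong-case: the expert witness nets 17 − 1 = 16; no expert nets 9. strong-case prefers the expert witness.
weak-case: the expert witness nets 17 − 3 = 14; no expert nets 9. weak-case would deviate to the expert witness.
weak-case has a profitable deviation, so the profile is not an equilibrium.

No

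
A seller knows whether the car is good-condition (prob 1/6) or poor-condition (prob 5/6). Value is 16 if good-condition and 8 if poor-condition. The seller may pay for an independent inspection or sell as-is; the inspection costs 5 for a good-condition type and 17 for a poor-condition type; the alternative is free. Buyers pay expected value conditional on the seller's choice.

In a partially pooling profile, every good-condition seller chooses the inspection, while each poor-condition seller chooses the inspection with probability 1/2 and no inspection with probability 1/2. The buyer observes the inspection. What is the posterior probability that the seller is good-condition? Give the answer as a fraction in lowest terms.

2/7

P(the inspection) = (1/6)·1 + (5/6)·(1/2) = 7/12.
By Bayes' rule, P(good-condition | the inspection) = (1/6) / (7/12) = 2/7.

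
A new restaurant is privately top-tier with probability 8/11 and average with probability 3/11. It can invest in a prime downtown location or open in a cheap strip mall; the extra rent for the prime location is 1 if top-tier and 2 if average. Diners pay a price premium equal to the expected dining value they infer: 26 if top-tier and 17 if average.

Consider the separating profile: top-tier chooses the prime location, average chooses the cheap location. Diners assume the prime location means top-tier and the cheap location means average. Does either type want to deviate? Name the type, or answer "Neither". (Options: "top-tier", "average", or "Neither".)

The prime location pays 26; the cheap location pays 17.
top-tier: assigned the prime location, nets 26 − 1 = 25; deviating to the cheap location nets 17.
average: assigned the cheap location, nets 17; deviating to the prime location nets 26 − 2 = 24.
The average type gains 7 by deviating.

average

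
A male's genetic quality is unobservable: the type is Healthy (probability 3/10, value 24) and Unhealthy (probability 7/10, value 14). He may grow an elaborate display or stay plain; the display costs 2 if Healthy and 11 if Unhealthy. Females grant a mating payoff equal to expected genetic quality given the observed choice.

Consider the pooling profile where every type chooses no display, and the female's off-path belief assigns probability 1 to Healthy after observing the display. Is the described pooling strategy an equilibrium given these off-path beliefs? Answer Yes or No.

On path, the female holds the prior and pays 3/10·24 + 7/10·14 = 17. Off path (the display), believing Healthy, it pays 24.
Healthy: no display nets 17; the display nets 24 − 2 = 22. Healthy would deviate.
Unhealthy: no display nets 17; the display nets 24 − 11 = 13. Unhealthy stays.
A type deviates, so pooling fails.

No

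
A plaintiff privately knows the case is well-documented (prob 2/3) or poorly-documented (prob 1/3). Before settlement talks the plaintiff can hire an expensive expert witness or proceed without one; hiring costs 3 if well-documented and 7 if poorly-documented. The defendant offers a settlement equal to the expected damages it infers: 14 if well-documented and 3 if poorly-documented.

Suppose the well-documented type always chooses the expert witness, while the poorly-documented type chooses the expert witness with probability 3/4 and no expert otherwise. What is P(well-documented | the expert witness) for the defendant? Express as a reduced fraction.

8/11

P(the expert witness) = (2/3)·1 + (1/3)·(3/4) = 11/12.
By Bayes' rule, P(well-documented | the expert witness) = (2/3) / (11/12) = 8/11.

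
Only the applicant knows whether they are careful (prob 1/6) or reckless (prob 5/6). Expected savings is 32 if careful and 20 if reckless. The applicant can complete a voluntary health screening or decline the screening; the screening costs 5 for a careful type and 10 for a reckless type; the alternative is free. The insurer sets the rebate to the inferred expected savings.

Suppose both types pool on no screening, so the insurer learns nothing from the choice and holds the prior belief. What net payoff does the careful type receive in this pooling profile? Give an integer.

22

Pooled rebate = 1/6·32 + 5/6·20 = 22.
careful pays no cost for no screening, so net payoff = 22.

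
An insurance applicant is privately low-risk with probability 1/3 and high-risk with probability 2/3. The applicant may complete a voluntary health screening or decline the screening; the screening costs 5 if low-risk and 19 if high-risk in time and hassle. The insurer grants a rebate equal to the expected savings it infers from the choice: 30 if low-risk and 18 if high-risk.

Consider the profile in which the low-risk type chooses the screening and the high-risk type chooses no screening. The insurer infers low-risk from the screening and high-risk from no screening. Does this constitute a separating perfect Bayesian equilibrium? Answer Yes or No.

Yes

Under these beliefs, the screening earns rebate 30 and no screening earns rebate 18.
low-risk: the screening nets 30 − 5 = 25; no screening nets 18. low-risk prefers the screening.
high-risk: the screening nets 30 − 19 = 11; no screening nets 18. high-risk prefers no screening.
Neither type deviates, so the separating profile is an equilibrium.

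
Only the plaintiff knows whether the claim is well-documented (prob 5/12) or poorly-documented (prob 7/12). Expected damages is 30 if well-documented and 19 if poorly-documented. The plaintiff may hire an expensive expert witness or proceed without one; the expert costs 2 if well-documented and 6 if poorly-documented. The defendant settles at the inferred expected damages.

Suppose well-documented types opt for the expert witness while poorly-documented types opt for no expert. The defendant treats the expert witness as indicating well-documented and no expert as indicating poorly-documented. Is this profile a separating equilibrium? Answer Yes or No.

Under these beliefs, the expert witness earns settlement 30 and no expert earns settlement 19.
well-documented: the expert witness nets 30 − 2 = 28; no expert nets 19. well-documented prefers the expert witness.
poorly-documented: the expert witness nets 30 − 6 = 24; no expert nets 19. poorly-documented would deviate to the expert witness.
poorly-documented has a profitable deviation, so the profile is not an equilibrium.

No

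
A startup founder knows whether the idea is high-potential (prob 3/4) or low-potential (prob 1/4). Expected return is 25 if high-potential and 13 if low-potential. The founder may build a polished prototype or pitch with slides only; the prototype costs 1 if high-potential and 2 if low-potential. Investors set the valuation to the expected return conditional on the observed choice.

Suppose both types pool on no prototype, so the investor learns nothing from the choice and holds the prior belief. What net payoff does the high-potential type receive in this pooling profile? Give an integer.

Pooled valuation = 3/4·25 + 1/4·13 = 22.
high-potential pays no cost for no prototype, so net payoff = 22.

22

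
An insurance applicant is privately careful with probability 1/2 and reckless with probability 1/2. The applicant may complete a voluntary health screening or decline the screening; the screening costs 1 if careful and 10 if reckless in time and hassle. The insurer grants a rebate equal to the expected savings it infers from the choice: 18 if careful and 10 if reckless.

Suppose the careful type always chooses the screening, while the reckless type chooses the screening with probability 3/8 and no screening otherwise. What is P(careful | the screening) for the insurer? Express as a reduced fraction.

P(the screening) = (1/2)·1 + (1/2)·(3/8) = 11/16.
By Bayes' rule, P(careful | the screening) = (1/2) / (11/16) = 8/11.

8/11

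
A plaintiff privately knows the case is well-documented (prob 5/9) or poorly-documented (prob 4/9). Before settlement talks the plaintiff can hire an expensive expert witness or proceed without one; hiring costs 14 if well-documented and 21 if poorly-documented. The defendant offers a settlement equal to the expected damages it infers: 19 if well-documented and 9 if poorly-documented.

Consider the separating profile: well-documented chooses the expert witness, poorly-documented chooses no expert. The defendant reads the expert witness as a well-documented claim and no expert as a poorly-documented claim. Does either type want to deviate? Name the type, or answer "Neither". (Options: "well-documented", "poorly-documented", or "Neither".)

The expert witness pays 19; no expert pays 9.
well-documented: assigned the expert witness, nets 19 − 14 = 5; deviating to no expert nets 9.
poorly-documented: assigned no expert, nets 9; deviating to the expert witness nets 19 − 21 = -2.
The well-documented type gains 4 by deviating.

well-documented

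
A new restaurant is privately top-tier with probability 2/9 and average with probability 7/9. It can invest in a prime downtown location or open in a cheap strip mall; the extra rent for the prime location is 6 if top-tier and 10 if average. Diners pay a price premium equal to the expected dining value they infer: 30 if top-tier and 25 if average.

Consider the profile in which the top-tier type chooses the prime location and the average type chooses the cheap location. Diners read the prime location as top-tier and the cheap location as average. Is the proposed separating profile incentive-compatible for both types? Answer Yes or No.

No

Under these beliefs, the prime location earns price premium 30 and the cheap location earns price premium 25.
top-tier: the prime location nets 30 − 6 = 24; the cheap location nets 25. top-tier would deviate to the cheap location.
average: the prime location nets 30 − 10 = 20; the cheap location nets 25. average prefers the cheap location.
top-tier has a profitable deviation, so the profile is not an equilibrium.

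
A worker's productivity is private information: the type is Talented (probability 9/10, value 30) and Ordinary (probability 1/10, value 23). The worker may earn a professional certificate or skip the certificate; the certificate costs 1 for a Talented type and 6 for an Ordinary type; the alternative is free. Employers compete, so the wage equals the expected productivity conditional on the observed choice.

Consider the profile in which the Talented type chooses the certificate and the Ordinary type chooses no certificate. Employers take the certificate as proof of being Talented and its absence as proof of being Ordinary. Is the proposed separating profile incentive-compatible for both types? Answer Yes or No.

Under these beliefs, the certificate earns wage 30 and no certificate earns wage 23.
Talented: the certificate nets 30 − 1 = 29; no certificate nets 23. Talented prefers the certificate.
Ordinary: the certificate nets 30 − 6 = 24; no certificate nets 23. Ordinary would deviate to the certificate.
Ordinary has a profitable deviation, so the profile is not an equilibrium.

No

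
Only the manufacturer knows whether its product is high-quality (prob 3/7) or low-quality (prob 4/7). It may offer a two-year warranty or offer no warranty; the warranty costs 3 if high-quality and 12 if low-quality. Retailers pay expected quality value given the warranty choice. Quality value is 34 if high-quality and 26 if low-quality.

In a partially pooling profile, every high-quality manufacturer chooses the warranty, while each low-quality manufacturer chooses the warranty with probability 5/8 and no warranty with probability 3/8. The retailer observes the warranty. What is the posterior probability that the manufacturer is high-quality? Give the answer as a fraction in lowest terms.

P(the warranty) = (3/7)·1 + (4/7)·(5/8) = 11/14.
By Bayes' rule, P(high-quality | the warranty) = (3/7) / (11/14) = 6/11.

6/11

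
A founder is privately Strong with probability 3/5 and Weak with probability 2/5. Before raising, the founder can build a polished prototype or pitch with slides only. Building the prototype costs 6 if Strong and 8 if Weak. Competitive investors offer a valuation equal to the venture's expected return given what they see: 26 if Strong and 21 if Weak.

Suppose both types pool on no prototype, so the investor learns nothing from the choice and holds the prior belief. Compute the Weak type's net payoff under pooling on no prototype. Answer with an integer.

24

Pooled valuation = 3/5·26 + 2/5·21 = 24.
Weak pays no cost for no prototype, so net payoff = 24.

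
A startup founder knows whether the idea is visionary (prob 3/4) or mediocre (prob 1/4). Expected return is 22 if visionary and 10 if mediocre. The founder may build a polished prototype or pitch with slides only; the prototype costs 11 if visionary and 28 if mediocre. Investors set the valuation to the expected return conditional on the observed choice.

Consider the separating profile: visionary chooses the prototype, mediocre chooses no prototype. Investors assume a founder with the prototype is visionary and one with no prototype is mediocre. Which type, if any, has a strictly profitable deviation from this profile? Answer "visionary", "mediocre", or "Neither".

The prototype pays 22; no prototype pays 10.
visionary: assigned the prototype, nets 22 − 11 = 11; deviating to no prototype nets 10.
mediocre: assigned no prototype, nets 10; deviating to the prototype nets 22 − 28 = -6.
Both types strictly prefer their assigned action; no profitable deviation.

Neither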